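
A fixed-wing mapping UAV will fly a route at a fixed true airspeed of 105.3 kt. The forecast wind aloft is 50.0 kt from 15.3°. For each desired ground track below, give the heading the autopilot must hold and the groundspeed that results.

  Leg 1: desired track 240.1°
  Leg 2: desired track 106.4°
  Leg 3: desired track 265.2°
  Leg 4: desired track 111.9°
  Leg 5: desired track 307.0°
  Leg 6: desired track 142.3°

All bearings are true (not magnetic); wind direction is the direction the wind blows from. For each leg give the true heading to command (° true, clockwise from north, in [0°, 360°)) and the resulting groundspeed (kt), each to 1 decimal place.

Leg 1: desired track 240.1°; wind correction +19.5° → command heading 259.6°, groundspeed 134.7 kt
Leg 2: desired track 106.4°; wind correction -28.3° → command heading 78.1°, groundspeed 93.6 kt
Leg 3: desired track 265.2°; wind correction +26.5° → command heading 291.7°, groundspeed 111.4 kt
Leg 4: desired track 111.9°; wind correction -28.1° → command heading 83.8°, groundspeed 98.6 kt
Leg 5: desired track 307.0°; wind correction +26.2° → command heading 333.2°, groundspeed 76.0 kt
Leg 6: desired track 142.3°; wind correction -22.3° → command heading 120.0°, groundspeed 127.5 kt

Leg 1: heading=259.6°, groundspeed=134.7 kt
Leg 2: heading=78.1°, groundspeed=93.6 kt
Leg 3: heading=291.7°, groundspeed=111.4 kt
Leg 4: heading=83.8°, groundspeed=98.6 kt
Leg 5: heading=333.2°, groundspeed=76.0 kt
Leg 6: heading=120.0°, groundspeed=127.5 kt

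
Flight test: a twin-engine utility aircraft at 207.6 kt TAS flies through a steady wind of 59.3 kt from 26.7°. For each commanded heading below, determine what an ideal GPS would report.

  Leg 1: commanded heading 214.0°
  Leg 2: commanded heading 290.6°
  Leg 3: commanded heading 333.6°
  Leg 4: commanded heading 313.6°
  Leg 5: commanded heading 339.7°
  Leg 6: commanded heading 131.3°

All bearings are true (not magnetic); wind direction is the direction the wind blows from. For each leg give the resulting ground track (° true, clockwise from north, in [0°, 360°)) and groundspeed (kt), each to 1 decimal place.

Leg 1: heading 214.0°; drift -1.6° → track 212.4°, groundspeed 266.5 kt
Leg 2: heading 290.6°; drift -15.4° → track 275.2°, groundspeed 221.9 kt
Leg 3: heading 333.6°; drift -15.4° → track 318.2°, groundspeed 178.4 kt
Leg 4: heading 313.6°; drift -16.6° → track 297.0°, groundspeed 198.6 kt
Leg 5: heading 339.7°; drift -14.5° → track 325.2°, groundspeed 172.7 kt
Leg 6: heading 131.3°; drift +14.5° → track 145.8°, groundspeed 229.8 kt

Leg 1: track=212.4°, groundspeed=266.5 kt
Leg 2: track=275.2°, groundspeed=221.9 kt
Leg 3: track=318.2°, groundspeed=178.4 kt
Leg 4: track=297.0°, groundspeed=198.6 kt
Leg 5: track=325.2°, groundspeed=172.7 kt
Leg 6: track=145.8°, groundspeed=229.8 kt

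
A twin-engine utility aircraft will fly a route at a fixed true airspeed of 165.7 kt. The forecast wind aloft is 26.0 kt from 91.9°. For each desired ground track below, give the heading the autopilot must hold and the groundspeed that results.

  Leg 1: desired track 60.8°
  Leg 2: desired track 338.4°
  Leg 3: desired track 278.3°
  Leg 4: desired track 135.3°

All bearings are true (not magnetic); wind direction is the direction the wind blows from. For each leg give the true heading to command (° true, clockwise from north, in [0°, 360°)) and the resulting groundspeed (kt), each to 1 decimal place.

Leg 1: desired track 60.8°; wind correction +4.6° → command heading 65.4°, groundspeed 142.9 kt
Leg 2: desired track 338.4°; wind correction +8.3° → command heading 346.7°, groundspeed 174.3 kt
Leg 3: desired track 278.3°; wind correction +1.0° → command heading 279.3°, groundspeed 191.5 kt
Leg 4: desired track 135.3°; wind correction -6.2° → command heading 129.1°, groundspeed 145.8 kt

Leg 1: heading=65.4°, groundspeed=142.9 kt
Leg 2: heading=346.7°, groundspeed=174.3 kt
Leg 3: heading=279.3°, groundspeed=191.5 kt
Leg 4: heading=129.1°, groundspeed=145.8 kt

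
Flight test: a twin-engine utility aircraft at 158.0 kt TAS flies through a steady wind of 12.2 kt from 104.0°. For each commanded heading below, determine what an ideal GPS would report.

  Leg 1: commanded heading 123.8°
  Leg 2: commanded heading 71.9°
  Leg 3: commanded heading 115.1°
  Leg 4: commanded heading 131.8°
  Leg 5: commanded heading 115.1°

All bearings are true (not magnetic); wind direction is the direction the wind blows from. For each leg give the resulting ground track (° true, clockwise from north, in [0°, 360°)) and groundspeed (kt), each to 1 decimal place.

Leg 1: heading 123.8°; drift +1.6° → track 125.4°, groundspeed 146.6 kt
Leg 2: heading 71.9°; drift -2.5° → track 69.4°, groundspeed 147.8 kt
Leg 3: heading 115.1°; drift +0.9° → track 116.0°, groundspeed 146.0 kt
Leg 4: heading 131.8°; drift +2.2° → track 134.0°, groundspeed 147.3 kt
Leg 5: heading 115.1°; drift +0.9° → track 116.0°, groundspeed 146.0 kt

Leg 1: track=125.4°, groundspeed=146.6 kt
Leg 2: track=69.4°, groundspeed=147.8 kt
Leg 3: track=116.0°, groundspeed=146.0 kt
Leg 4: track=134.0°, groundspeed=147.3 kt
Leg 5: track=116.0°, groundspeed=146.0 kt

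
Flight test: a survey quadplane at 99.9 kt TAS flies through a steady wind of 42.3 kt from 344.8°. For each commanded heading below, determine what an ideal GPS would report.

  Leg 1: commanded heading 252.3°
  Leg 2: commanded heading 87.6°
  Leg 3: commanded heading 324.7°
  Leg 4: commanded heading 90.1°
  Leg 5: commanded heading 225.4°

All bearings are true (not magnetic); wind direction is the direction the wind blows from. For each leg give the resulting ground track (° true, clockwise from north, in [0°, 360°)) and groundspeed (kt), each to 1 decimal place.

Leg 1: heading 252.3°; drift -22.6° → track 229.7°, groundspeed 110.2 kt
Leg 2: heading 87.6°; drift +20.7° → track 108.3°, groundspeed 116.8 kt
Leg 3: heading 324.7°; drift -13.6° → track 311.1°, groundspeed 61.9 kt
Leg 4: heading 90.1°; drift +20.2° → track 110.3°, groundspeed 118.3 kt
Leg 5: heading 225.4°; drift -17.0° → track 208.4°, groundspeed 126.2 kt

Leg 1: track=229.7°, groundspeed=110.2 kt
Leg 2: track=108.3°, groundspeed=116.8 kt
Leg 3: track=311.1°, groundspeed=61.9 kt
Leg 4: track=110.3°, groundspeed=118.3 kt
Leg 5: track=208.4°, groundspeed=126.2 kt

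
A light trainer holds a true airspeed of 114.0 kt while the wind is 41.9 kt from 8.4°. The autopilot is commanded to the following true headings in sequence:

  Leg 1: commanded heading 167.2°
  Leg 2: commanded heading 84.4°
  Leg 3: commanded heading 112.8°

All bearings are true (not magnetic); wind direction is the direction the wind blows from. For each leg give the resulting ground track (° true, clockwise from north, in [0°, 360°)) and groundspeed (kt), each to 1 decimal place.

Leg 1: heading 167.2°; drift +5.7° → track 172.9°, groundspeed 153.8 kt
Leg 2: heading 84.4°; drift +21.4° → track 105.8°, groundspeed 111.5 kt
Leg 3: heading 112.8°; drift +18.1° → track 130.9°, groundspeed 130.9 kt

Leg 1: track=172.9°, groundspeed=153.8 kt
Leg 2: track=105.8°, groundspeed=111.5 kt
Leg 3: track=130.9°, groundspeed=130.9 kt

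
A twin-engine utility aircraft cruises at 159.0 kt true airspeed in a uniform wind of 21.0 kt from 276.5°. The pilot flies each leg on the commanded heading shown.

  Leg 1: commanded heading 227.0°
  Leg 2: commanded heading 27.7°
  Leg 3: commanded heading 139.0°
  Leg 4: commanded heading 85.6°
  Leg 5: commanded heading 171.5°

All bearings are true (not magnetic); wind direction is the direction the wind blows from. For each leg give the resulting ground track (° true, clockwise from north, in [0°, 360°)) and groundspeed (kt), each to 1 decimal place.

Leg 1: track=220.7°, groundspeed=146.2 kt
Leg 2: track=34.4°, groundspeed=167.7 kt
Leg 3: track=134.4°, groundspeed=175.1 kt
Leg 4: track=86.9°, groundspeed=179.7 kt
Leg 5: track=164.5°, groundspeed=165.7 kt

Leg 1: heading 227.0°; drift -6.3° → track 220.7°, groundspeed 146.2 kt
Leg 2: heading 27.7°; drift +6.7° → track 34.4°, groundspeed 167.7 kt
Leg 3: heading 139.0°; drift -4.6° → track 134.4°, groundspeed 175.1 kt
Leg 4: heading 85.6°; drift +1.3° → track 86.9°, groundspeed 179.7 kt
Leg 5: heading 171.5°; drift -7.0° → track 164.5°, groundspeed 165.7 kt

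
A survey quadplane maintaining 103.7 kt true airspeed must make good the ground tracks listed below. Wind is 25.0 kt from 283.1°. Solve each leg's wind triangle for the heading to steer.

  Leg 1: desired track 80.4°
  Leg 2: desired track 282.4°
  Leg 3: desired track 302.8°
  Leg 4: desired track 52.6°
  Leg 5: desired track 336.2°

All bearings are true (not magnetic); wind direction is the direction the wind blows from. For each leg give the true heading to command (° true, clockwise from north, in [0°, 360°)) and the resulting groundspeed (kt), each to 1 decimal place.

Leg 1: heading=75.1°, groundspeed=126.3 kt
Leg 2: heading=282.6°, groundspeed=78.7 kt
Leg 3: heading=298.1°, groundspeed=79.8 kt
Leg 4: heading=41.9°, groundspeed=117.8 kt
Leg 5: heading=325.1°, groundspeed=86.7 kt

Leg 1: desired track 80.4°; wind correction -5.3° → command heading 75.1°, groundspeed 126.3 kt
Leg 2: desired track 282.4°; wind correction +0.2° → command heading 282.6°, groundspeed 78.7 kt
Leg 3: desired track 302.8°; wind correction -4.7° → command heading 298.1°, groundspeed 79.8 kt
Leg 4: desired track 52.6°; wind correction -10.7° → command heading 41.9°, groundspeed 117.8 kt
Leg 5: desired track 336.2°; wind correction -11.1° → command heading 325.1°, groundspeed 86.7 kt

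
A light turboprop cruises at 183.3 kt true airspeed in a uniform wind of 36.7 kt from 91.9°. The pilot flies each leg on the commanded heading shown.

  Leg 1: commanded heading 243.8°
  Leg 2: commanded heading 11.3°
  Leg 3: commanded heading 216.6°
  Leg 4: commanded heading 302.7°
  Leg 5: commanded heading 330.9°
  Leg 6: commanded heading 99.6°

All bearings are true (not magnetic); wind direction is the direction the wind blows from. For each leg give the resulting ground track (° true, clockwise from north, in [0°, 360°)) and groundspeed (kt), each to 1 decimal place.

Leg 1: heading 243.8°; drift +4.6° → track 248.4°, groundspeed 216.4 kt
Leg 2: heading 11.3°; drift -11.5° → track 359.8°, groundspeed 181.0 kt
Leg 3: heading 216.6°; drift +8.4° → track 225.0°, groundspeed 206.4 kt
Leg 4: heading 302.7°; drift -5.0° → track 297.7°, groundspeed 215.6 kt
Leg 5: heading 330.9°; drift -8.8° → track 322.1°, groundspeed 204.6 kt
Leg 6: heading 99.6°; drift +1.9° → track 101.5°, groundspeed 147.0 kt

Leg 1: track=248.4°, groundspeed=216.4 kt
Leg 2: track=359.8°, groundspeed=181.0 kt
Leg 3: track=225.0°, groundspeed=206.4 kt
Leg 4: track=297.7°, groundspeed=215.6 kt
Leg 5: track=322.1°, groundspeed=204.6 kt
Leg 6: track=101.5°, groundspeed=147.0 kt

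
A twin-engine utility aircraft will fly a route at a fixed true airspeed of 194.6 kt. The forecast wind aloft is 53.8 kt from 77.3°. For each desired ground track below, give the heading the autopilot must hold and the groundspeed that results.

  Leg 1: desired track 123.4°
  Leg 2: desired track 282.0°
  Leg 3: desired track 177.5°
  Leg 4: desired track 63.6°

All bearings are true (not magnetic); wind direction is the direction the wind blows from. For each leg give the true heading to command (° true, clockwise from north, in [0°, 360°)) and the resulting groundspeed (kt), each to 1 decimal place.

Leg 1: desired track 123.4°; wind correction -11.5° → command heading 111.9°, groundspeed 153.4 kt
Leg 2: desired track 282.0°; wind correction +6.6° → command heading 288.6°, groundspeed 242.2 kt
Leg 3: desired track 177.5°; wind correction -15.8° → command heading 161.7°, groundspeed 196.8 kt
Leg 4: desired track 63.6°; wind correction +3.8° → command heading 67.4°, groundspeed 141.9 kt

Leg 1: heading=111.9°, groundspeed=153.4 kt
Leg 2: heading=288.6°, groundspeed=242.2 kt
Leg 3: heading=161.7°, groundspeed=196.8 kt
Leg 4: heading=67.4°, groundspeed=141.9 kt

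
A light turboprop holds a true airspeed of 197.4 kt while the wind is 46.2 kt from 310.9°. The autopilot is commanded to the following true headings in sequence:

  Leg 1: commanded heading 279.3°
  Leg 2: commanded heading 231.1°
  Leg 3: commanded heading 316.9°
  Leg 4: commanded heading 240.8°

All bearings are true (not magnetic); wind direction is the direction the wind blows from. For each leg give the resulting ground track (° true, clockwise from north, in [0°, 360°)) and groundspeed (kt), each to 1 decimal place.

Leg 1: heading 279.3°; drift -8.7° → track 270.6°, groundspeed 159.9 kt
Leg 2: heading 231.1°; drift -13.5° → track 217.6°, groundspeed 194.6 kt
Leg 3: heading 316.9°; drift +1.8° → track 318.7°, groundspeed 151.5 kt
Leg 4: heading 240.8°; drift -13.4° → track 227.4°, groundspeed 186.8 kt

Leg 1: track=270.6°, groundspeed=159.9 kt
Leg 2: track=217.6°, groundspeed=194.6 kt
Leg 3: track=318.7°, groundspeed=151.5 kt
Leg 4: track=227.4°, groundspeed=186.8 kt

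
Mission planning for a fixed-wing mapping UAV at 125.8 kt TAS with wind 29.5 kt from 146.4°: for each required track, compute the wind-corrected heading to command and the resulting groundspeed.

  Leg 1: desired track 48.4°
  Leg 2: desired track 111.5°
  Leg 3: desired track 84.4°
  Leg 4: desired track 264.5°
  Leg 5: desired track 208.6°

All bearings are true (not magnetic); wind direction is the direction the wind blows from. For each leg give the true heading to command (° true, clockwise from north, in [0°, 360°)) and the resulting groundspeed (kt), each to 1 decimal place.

Leg 1: heading=61.8°, groundspeed=126.5 kt
Leg 2: heading=119.2°, groundspeed=100.5 kt
Leg 3: heading=96.3°, groundspeed=109.2 kt
Leg 4: heading=252.6°, groundspeed=137.0 kt
Leg 5: heading=196.6°, groundspeed=109.3 kt

Leg 1: desired track 48.4°; wind correction +13.4° → command heading 61.8°, groundspeed 126.5 kt
Leg 2: desired track 111.5°; wind correction +7.7° → command heading 119.2°, groundspeed 100.5 kt
Leg 3: desired track 84.4°; wind correction +11.9° → command heading 96.3°, groundspeed 109.2 kt
Leg 4: desired track 264.5°; wind correction -11.9° → command heading 252.6°, groundspeed 137.0 kt
Leg 5: desired track 208.6°; wind correction -12.0° → command heading 196.6°, groundspeed 109.3 kt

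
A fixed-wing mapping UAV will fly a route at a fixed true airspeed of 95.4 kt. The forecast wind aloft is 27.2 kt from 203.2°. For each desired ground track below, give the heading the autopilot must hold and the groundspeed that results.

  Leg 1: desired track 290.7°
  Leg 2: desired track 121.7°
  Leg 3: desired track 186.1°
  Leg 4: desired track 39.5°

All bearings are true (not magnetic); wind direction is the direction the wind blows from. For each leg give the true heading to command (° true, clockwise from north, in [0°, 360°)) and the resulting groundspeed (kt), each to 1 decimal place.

Leg 1: desired track 290.7°; wind correction -16.5° → command heading 274.2°, groundspeed 90.3 kt
Leg 2: desired track 121.7°; wind correction +16.4° → command heading 138.1°, groundspeed 87.5 kt
Leg 3: desired track 186.1°; wind correction +4.8° → command heading 190.9°, groundspeed 69.1 kt
Leg 4: desired track 39.5°; wind correction +4.6° → command heading 44.1°, groundspeed 121.2 kt

Leg 1: heading=274.2°, groundspeed=90.3 kt
Leg 2: heading=138.1°, groundspeed=87.5 kt
Leg 3: heading=190.9°, groundspeed=69.1 kt
Leg 4: heading=44.1°, groundspeed=121.2 kt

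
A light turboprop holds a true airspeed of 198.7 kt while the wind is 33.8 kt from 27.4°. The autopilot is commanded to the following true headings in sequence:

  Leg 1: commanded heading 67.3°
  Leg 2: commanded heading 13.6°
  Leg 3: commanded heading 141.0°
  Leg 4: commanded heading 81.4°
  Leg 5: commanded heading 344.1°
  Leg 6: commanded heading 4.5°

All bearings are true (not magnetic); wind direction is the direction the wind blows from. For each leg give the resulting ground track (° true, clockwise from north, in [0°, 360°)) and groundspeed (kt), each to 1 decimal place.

Leg 1: heading 67.3°; drift +7.2° → track 74.5°, groundspeed 174.1 kt
Leg 2: heading 13.6°; drift -2.8° → track 10.8°, groundspeed 166.1 kt
Leg 3: heading 141.0°; drift +8.3° → track 149.3°, groundspeed 214.5 kt
Leg 4: heading 81.4°; drift +8.7° → track 90.1°, groundspeed 180.9 kt
Leg 5: heading 344.1°; drift -7.6° → track 336.5°, groundspeed 175.6 kt
Leg 6: heading 4.5°; drift -4.5° → track 0.0°, groundspeed 168.1 kt

Leg 1: track=74.5°, groundspeed=174.1 kt
Leg 2: track=10.8°, groundspeed=166.1 kt
Leg 3: track=149.3°, groundspeed=214.5 kt
Leg 4: track=90.1°, groundspeed=180.9 kt
Leg 5: track=336.5°, groundspeed=175.6 kt
Leg 6: track=0.0°, groundspeed=168.1 kt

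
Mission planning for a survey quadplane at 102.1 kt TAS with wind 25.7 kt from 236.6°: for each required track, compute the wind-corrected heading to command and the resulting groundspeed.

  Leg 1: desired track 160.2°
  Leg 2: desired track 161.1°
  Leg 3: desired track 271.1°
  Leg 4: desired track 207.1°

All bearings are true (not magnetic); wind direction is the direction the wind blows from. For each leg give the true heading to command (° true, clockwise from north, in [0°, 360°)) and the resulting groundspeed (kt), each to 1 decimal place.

Leg 1: heading=174.4°, groundspeed=93.0 kt
Leg 2: heading=175.2°, groundspeed=92.6 kt
Leg 3: heading=262.9°, groundspeed=79.9 kt
Leg 4: heading=214.2°, groundspeed=78.9 kt

Leg 1: desired track 160.2°; wind correction +14.2° → command heading 174.4°, groundspeed 93.0 kt
Leg 2: desired track 161.1°; wind correction +14.1° → command heading 175.2°, groundspeed 92.6 kt
Leg 3: desired track 271.1°; wind correction -8.2° → command heading 262.9°, groundspeed 79.9 kt
Leg 4: desired track 207.1°; wind correction +7.1° → command heading 214.2°, groundspeed 78.9 kt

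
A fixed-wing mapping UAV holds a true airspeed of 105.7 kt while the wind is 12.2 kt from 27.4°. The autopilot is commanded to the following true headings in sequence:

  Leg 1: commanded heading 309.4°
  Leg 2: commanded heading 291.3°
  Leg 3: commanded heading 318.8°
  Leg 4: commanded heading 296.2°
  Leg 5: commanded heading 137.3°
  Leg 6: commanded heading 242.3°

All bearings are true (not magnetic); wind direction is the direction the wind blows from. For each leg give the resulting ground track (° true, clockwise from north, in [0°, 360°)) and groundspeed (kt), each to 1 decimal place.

Leg 1: heading 309.4°; drift -6.6° → track 302.8°, groundspeed 103.9 kt
Leg 2: heading 291.3°; drift -6.5° → track 284.8°, groundspeed 107.7 kt
Leg 3: heading 318.8°; drift -6.4° → track 312.4°, groundspeed 101.9 kt
Leg 4: heading 296.2°; drift -6.6° → track 289.6°, groundspeed 106.7 kt
Leg 5: heading 137.3°; drift +6.0° → track 143.3°, groundspeed 110.4 kt
Leg 6: heading 242.3°; drift -3.5° → track 238.8°, groundspeed 115.9 kt

Leg 1: track=302.8°, groundspeed=103.9 kt
Leg 2: track=284.8°, groundspeed=107.7 kt
Leg 3: track=312.4°, groundspeed=101.9 kt
Leg 4: track=289.6°, groundspeed=106.7 kt
Leg 5: track=143.3°, groundspeed=110.4 kt
Leg 6: track=238.8°, groundspeed=115.9 kt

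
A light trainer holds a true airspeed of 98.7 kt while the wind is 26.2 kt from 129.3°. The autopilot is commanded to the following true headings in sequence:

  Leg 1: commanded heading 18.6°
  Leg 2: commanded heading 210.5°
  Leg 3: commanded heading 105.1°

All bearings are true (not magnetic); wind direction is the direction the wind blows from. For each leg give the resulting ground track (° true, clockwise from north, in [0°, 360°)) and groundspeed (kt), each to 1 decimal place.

Leg 1: track=5.8°, groundspeed=110.7 kt
Leg 2: track=225.8°, groundspeed=98.2 kt
Leg 3: track=96.9°, groundspeed=75.6 kt

Leg 1: heading 18.6°; drift -12.8° → track 5.8°, groundspeed 110.7 kt
Leg 2: heading 210.5°; drift +15.3° → track 225.8°, groundspeed 98.2 kt
Leg 3: heading 105.1°; drift -8.2° → track 96.9°, groundspeed 75.6 kt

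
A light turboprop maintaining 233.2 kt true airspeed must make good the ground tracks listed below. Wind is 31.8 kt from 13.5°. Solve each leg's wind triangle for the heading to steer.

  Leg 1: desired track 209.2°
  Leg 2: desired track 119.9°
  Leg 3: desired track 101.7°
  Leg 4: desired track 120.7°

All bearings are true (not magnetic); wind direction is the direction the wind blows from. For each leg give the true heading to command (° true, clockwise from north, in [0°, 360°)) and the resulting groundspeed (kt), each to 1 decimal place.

Leg 1: desired track 209.2°; wind correction +2.1° → command heading 211.3°, groundspeed 263.7 kt
Leg 2: desired track 119.9°; wind correction -7.5° → command heading 112.4°, groundspeed 240.2 kt
Leg 3: desired track 101.7°; wind correction -7.8° → command heading 93.9°, groundspeed 230.0 kt
Leg 4: desired track 120.7°; wind correction -7.5° → command heading 113.2°, groundspeed 240.6 kt

Leg 1: heading=211.3°, groundspeed=263.7 kt
Leg 2: heading=112.4°, groundspeed=240.2 kt
Leg 3: heading=93.9°, groundspeed=230.0 kt
Leg 4: heading=113.2°, groundspeed=240.6 kt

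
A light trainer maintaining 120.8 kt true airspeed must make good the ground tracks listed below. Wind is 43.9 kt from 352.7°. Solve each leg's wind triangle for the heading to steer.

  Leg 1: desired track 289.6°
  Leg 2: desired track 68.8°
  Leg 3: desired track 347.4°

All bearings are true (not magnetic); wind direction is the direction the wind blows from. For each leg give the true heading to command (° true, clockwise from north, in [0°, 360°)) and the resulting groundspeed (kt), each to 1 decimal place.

Leg 1: desired track 289.6°; wind correction +18.9° → command heading 308.5°, groundspeed 94.4 kt
Leg 2: desired track 68.8°; wind correction -20.7° → command heading 48.1°, groundspeed 102.5 kt
Leg 3: desired track 347.4°; wind correction +1.9° → command heading 349.3°, groundspeed 77.0 kt

Leg 1: heading=308.5°, groundspeed=94.4 kt
Leg 2: heading=48.1°, groundspeed=102.5 kt
Leg 3: heading=349.3°, groundspeed=77.0 kt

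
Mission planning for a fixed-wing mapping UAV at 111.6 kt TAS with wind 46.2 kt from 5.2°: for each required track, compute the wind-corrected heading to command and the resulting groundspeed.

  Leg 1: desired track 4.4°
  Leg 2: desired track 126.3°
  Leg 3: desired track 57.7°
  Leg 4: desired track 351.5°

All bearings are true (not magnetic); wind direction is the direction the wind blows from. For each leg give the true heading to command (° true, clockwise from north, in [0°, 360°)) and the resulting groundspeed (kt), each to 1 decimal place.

Leg 1: desired track 4.4°; wind correction +0.3° → command heading 4.7°, groundspeed 65.4 kt
Leg 2: desired track 126.3°; wind correction -20.8° → command heading 105.5°, groundspeed 128.2 kt
Leg 3: desired track 57.7°; wind correction -19.2° → command heading 38.5°, groundspeed 77.3 kt
Leg 4: desired track 351.5°; wind correction +5.6° → command heading 357.1°, groundspeed 66.2 kt

Leg 1: heading=4.7°, groundspeed=65.4 kt
Leg 2: heading=105.5°, groundspeed=128.2 kt
Leg 3: heading=38.5°, groundspeed=77.3 kt
Leg 4: heading=357.1°, groundspeed=66.2 kt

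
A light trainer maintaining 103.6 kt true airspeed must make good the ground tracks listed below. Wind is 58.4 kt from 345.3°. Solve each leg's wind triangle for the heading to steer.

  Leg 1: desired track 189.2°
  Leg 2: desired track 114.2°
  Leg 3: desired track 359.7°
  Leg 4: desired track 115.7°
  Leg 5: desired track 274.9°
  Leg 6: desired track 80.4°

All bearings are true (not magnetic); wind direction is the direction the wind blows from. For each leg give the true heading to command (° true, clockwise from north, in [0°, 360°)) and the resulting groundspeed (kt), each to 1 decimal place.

Leg 1: heading=202.4°, groundspeed=154.3 kt
Leg 2: heading=88.2°, groundspeed=129.8 kt
Leg 3: heading=351.6°, groundspeed=46.0 kt
Leg 4: heading=90.3°, groundspeed=131.4 kt
Leg 5: heading=307.0°, groundspeed=68.2 kt
Leg 6: heading=46.2°, groundspeed=90.9 kt

Leg 1: desired track 189.2°; wind correction +13.2° → command heading 202.4°, groundspeed 154.3 kt
Leg 2: desired track 114.2°; wind correction -26.0° → command heading 88.2°, groundspeed 129.8 kt
Leg 3: desired track 359.7°; wind correction -8.1° → command heading 351.6°, groundspeed 46.0 kt
Leg 4: desired track 115.7°; wind correction -25.4° → command heading 90.3°, groundspeed 131.4 kt
Leg 5: desired track 274.9°; wind correction +32.1° → command heading 307.0°, groundspeed 68.2 kt
Leg 6: desired track 80.4°; wind correction -34.2° → command heading 46.2°, groundspeed 90.9 kt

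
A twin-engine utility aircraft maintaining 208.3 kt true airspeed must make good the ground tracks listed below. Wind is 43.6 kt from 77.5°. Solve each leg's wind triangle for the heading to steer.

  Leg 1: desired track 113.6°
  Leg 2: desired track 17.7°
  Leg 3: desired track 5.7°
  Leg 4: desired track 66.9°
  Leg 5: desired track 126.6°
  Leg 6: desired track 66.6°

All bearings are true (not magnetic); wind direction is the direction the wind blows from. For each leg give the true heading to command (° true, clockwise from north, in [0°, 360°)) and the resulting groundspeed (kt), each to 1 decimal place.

Leg 1: desired track 113.6°; wind correction -7.1° → command heading 106.5°, groundspeed 171.5 kt
Leg 2: desired track 17.7°; wind correction +10.4° → command heading 28.1°, groundspeed 182.9 kt
Leg 3: desired track 5.7°; wind correction +11.5° → command heading 17.2°, groundspeed 190.5 kt
Leg 4: desired track 66.9°; wind correction +2.2° → command heading 69.1°, groundspeed 165.3 kt
Leg 5: desired track 126.6°; wind correction -9.1° → command heading 117.5°, groundspeed 177.1 kt
Leg 6: desired track 66.6°; wind correction +2.3° → command heading 68.9°, groundspeed 165.3 kt

Leg 1: heading=106.5°, groundspeed=171.5 kt
Leg 2: heading=28.1°, groundspeed=182.9 kt
Leg 3: heading=17.2°, groundspeed=190.5 kt
Leg 4: heading=69.1°, groundspeed=165.3 kt
Leg 5: heading=117.5°, groundspeed=177.1 kt
Leg 6: heading=68.9°, groundspeed=165.3 kt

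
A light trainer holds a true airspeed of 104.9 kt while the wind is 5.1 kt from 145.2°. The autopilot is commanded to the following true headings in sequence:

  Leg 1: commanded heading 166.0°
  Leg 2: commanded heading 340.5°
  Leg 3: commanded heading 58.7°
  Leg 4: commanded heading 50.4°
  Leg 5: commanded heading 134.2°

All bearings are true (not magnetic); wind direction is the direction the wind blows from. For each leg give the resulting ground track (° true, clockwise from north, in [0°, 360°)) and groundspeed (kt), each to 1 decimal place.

Leg 1: track=167.0°, groundspeed=100.1 kt
Leg 2: track=339.8°, groundspeed=109.8 kt
Leg 3: track=55.9°, groundspeed=104.7 kt
Leg 4: track=47.6°, groundspeed=105.4 kt
Leg 5: track=133.6°, groundspeed=99.9 kt

Leg 1: heading 166.0°; drift +1.0° → track 167.0°, groundspeed 100.1 kt
Leg 2: heading 340.5°; drift -0.7° → track 339.8°, groundspeed 109.8 kt
Leg 3: heading 58.7°; drift -2.8° → track 55.9°, groundspeed 104.7 kt
Leg 4: heading 50.4°; drift -2.8° → track 47.6°, groundspeed 105.4 kt
Leg 5: heading 134.2°; drift -0.6° → track 133.6°, groundspeed 99.9 kt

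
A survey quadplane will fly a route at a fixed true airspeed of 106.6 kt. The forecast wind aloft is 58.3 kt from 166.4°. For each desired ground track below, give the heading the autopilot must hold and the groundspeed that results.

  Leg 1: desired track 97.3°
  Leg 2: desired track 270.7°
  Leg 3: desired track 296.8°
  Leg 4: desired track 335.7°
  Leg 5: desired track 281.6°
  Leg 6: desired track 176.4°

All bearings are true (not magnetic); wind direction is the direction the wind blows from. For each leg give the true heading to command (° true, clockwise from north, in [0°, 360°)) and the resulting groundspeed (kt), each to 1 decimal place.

Leg 1: heading=128.0°, groundspeed=70.8 kt
Leg 2: heading=238.7°, groundspeed=104.8 kt
Leg 3: heading=272.2°, groundspeed=134.7 kt
Leg 4: heading=329.9°, groundspeed=163.3 kt
Leg 5: heading=251.9°, groundspeed=117.5 kt
Leg 6: heading=171.0°, groundspeed=48.7 kt

Leg 1: desired track 97.3°; wind correction +30.7° → command heading 128.0°, groundspeed 70.8 kt
Leg 2: desired track 270.7°; wind correction -32.0° → command heading 238.7°, groundspeed 104.8 kt
Leg 3: desired track 296.8°; wind correction -24.6° → command heading 272.2°, groundspeed 134.7 kt
Leg 4: desired track 335.7°; wind correction -5.8° → command heading 329.9°, groundspeed 163.3 kt
Leg 5: desired track 281.6°; wind correction -29.7° → command heading 251.9°, groundspeed 117.5 kt
Leg 6: desired track 176.4°; wind correction -5.4° → command heading 171.0°, groundspeed 48.7 kt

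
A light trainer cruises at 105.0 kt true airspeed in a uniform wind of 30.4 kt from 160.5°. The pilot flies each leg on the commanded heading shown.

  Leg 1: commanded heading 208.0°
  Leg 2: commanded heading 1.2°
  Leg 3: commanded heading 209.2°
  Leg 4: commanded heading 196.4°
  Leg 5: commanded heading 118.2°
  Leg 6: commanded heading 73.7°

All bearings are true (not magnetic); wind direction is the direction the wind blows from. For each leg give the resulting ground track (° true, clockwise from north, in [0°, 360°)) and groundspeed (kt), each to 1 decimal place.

Leg 1: track=222.9°, groundspeed=87.4 kt
Leg 2: track=356.6°, groundspeed=133.9 kt
Leg 3: track=224.3°, groundspeed=88.0 kt
Leg 4: track=208.9°, groundspeed=82.3 kt
Leg 5: track=104.3°, groundspeed=85.0 kt
Leg 6: track=57.3°, groundspeed=107.7 kt

Leg 1: heading 208.0°; drift +14.9° → track 222.9°, groundspeed 87.4 kt
Leg 2: heading 1.2°; drift -4.6° → track 356.6°, groundspeed 133.9 kt
Leg 3: heading 209.2°; drift +15.1° → track 224.3°, groundspeed 88.0 kt
Leg 4: heading 196.4°; drift +12.5° → track 208.9°, groundspeed 82.3 kt
Leg 5: heading 118.2°; drift -13.9° → track 104.3°, groundspeed 85.0 kt
Leg 6: heading 73.7°; drift -16.4° → track 57.3°, groundspeed 107.7 kt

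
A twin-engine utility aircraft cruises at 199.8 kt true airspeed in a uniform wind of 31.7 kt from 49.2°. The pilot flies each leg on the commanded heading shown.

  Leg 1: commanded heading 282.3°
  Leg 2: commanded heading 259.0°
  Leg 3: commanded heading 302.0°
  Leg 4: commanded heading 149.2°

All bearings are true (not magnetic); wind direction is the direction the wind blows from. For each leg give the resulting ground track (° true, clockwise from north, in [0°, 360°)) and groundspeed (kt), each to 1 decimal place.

Leg 1: track=275.7°, groundspeed=220.3 kt
Leg 2: track=255.0°, groundspeed=227.9 kt
Leg 3: track=293.8°, groundspeed=211.4 kt
Leg 4: track=157.8°, groundspeed=207.7 kt

Leg 1: heading 282.3°; drift -6.6° → track 275.7°, groundspeed 220.3 kt
Leg 2: heading 259.0°; drift -4.0° → track 255.0°, groundspeed 227.9 kt
Leg 3: heading 302.0°; drift -8.2° → track 293.8°, groundspeed 211.4 kt
Leg 4: heading 149.2°; drift +8.6° → track 157.8°, groundspeed 207.7 kt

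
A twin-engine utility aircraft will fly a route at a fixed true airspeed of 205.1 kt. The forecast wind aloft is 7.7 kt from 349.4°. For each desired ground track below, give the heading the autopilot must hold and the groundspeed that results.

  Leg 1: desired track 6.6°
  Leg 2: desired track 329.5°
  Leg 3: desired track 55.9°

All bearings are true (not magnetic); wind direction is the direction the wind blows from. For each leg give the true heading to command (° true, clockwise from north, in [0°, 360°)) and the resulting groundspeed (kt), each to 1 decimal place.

Leg 1: desired track 6.6°; wind correction -0.6° → command heading 6.0°, groundspeed 197.7 kt
Leg 2: desired track 329.5°; wind correction +0.7° → command heading 330.2°, groundspeed 197.8 kt
Leg 3: desired track 55.9°; wind correction -2.0° → command heading 53.9°, groundspeed 201.9 kt

Leg 1: heading=6.0°, groundspeed=197.7 kt
Leg 2: heading=330.2°, groundspeed=197.8 kt
Leg 3: heading=53.9°, groundspeed=201.9 kt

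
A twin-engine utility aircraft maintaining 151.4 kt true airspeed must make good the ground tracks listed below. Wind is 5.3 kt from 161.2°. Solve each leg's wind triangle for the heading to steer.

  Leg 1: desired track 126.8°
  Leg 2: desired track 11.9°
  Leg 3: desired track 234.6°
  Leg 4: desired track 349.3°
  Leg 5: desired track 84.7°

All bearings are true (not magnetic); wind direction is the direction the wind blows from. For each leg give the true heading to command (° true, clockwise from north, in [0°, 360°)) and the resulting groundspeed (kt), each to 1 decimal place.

Leg 1: heading=127.9°, groundspeed=147.0 kt
Leg 2: heading=12.9°, groundspeed=155.9 kt
Leg 3: heading=232.7°, groundspeed=149.8 kt
Leg 4: heading=349.6°, groundspeed=156.6 kt
Leg 5: heading=86.7°, groundspeed=150.1 kt

Leg 1: desired track 126.8°; wind correction +1.1° → command heading 127.9°, groundspeed 147.0 kt
Leg 2: desired track 11.9°; wind correction +1.0° → command heading 12.9°, groundspeed 155.9 kt
Leg 3: desired track 234.6°; wind correction -1.9° → command heading 232.7°, groundspeed 149.8 kt
Leg 4: desired track 349.3°; wind correction +0.3° → command heading 349.6°, groundspeed 156.6 kt
Leg 5: desired track 84.7°; wind correction +2.0° → command heading 86.7°, groundspeed 150.1 kt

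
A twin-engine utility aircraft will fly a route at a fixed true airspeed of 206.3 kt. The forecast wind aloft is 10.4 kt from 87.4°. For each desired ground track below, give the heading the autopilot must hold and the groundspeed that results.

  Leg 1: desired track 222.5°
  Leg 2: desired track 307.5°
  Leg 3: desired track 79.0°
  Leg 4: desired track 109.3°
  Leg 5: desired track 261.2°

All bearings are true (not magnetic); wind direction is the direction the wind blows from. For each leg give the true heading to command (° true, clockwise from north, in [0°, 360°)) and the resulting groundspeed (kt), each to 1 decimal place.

Leg 1: desired track 222.5°; wind correction -2.0° → command heading 220.5°, groundspeed 213.5 kt
Leg 2: desired track 307.5°; wind correction +1.9° → command heading 309.4°, groundspeed 214.1 kt
Leg 3: desired track 79.0°; wind correction +0.4° → command heading 79.4°, groundspeed 196.0 kt
Leg 4: desired track 109.3°; wind correction -1.1° → command heading 108.2°, groundspeed 196.6 kt
Leg 5: desired track 261.2°; wind correction -0.3° → command heading 260.9°, groundspeed 216.6 kt

Leg 1: heading=220.5°, groundspeed=213.5 kt
Leg 2: heading=309.4°, groundspeed=214.1 kt
Leg 3: heading=79.4°, groundspeed=196.0 kt
Leg 4: heading=108.2°, groundspeed=196.6 kt
Leg 5: heading=260.9°, groundspeed=216.6 kt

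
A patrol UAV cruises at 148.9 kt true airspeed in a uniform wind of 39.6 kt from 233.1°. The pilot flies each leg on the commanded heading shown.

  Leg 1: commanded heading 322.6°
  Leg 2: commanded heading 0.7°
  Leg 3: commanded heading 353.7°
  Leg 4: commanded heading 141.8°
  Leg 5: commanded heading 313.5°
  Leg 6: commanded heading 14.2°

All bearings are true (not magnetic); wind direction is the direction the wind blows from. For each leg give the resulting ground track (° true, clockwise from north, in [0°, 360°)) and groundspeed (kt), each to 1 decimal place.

Leg 1: heading 322.6°; drift +14.9° → track 337.5°, groundspeed 153.7 kt
Leg 2: heading 0.7°; drift +10.3° → track 11.0°, groundspeed 175.9 kt
Leg 3: heading 353.7°; drift +11.4° → track 5.1°, groundspeed 172.5 kt
Leg 4: heading 141.8°; drift -14.8° → track 127.0°, groundspeed 154.9 kt
Leg 5: heading 313.5°; drift +15.3° → track 328.8°, groundspeed 147.6 kt
Leg 6: heading 14.2°; drift +7.9° → track 22.1°, groundspeed 181.4 kt

Leg 1: track=337.5°, groundspeed=153.7 kt
Leg 2: track=11.0°, groundspeed=175.9 kt
Leg 3: track=5.1°, groundspeed=172.5 kt
Leg 4: track=127.0°, groundspeed=154.9 kt
Leg 5: track=328.8°, groundspeed=147.6 kt
Leg 6: track=22.1°, groundspeed=181.4 kt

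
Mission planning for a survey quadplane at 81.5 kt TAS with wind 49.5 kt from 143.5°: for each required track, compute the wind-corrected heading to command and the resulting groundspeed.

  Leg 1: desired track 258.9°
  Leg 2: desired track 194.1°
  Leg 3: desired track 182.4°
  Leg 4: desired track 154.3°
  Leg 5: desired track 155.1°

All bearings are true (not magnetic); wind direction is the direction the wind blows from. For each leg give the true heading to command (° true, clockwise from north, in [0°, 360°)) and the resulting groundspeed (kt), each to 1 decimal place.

Leg 1: heading=225.6°, groundspeed=89.4 kt
Leg 2: heading=166.1°, groundspeed=40.5 kt
Leg 3: heading=160.0°, groundspeed=36.8 kt
Leg 4: heading=147.8°, groundspeed=32.3 kt
Leg 5: heading=148.1°, groundspeed=32.4 kt

Leg 1: desired track 258.9°; wind correction -33.3° → command heading 225.6°, groundspeed 89.4 kt
Leg 2: desired track 194.1°; wind correction -28.0° → command heading 166.1°, groundspeed 40.5 kt
Leg 3: desired track 182.4°; wind correction -22.4° → command heading 160.0°, groundspeed 36.8 kt
Leg 4: desired track 154.3°; wind correction -6.5° → command heading 147.8°, groundspeed 32.3 kt
Leg 5: desired track 155.1°; wind correction -7.0° → command heading 148.1°, groundspeed 32.4 kt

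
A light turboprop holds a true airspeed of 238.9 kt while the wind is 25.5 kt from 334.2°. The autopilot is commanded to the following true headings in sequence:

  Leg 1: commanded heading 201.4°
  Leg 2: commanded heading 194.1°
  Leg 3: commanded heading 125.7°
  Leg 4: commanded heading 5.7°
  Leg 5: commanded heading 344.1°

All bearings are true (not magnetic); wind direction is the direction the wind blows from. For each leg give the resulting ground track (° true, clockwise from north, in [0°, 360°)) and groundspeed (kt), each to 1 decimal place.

Leg 1: track=197.2°, groundspeed=256.9 kt
Leg 2: track=190.5°, groundspeed=259.0 kt
Leg 3: track=128.4°, groundspeed=261.6 kt
Leg 4: track=9.2°, groundspeed=217.6 kt
Leg 5: track=345.3°, groundspeed=213.8 kt

Leg 1: heading 201.4°; drift -4.2° → track 197.2°, groundspeed 256.9 kt
Leg 2: heading 194.1°; drift -3.6° → track 190.5°, groundspeed 259.0 kt
Leg 3: heading 125.7°; drift +2.7° → track 128.4°, groundspeed 261.6 kt
Leg 4: heading 5.7°; drift +3.5° → track 9.2°, groundspeed 217.6 kt
Leg 5: heading 344.1°; drift +1.2° → track 345.3°, groundspeed 213.8 kt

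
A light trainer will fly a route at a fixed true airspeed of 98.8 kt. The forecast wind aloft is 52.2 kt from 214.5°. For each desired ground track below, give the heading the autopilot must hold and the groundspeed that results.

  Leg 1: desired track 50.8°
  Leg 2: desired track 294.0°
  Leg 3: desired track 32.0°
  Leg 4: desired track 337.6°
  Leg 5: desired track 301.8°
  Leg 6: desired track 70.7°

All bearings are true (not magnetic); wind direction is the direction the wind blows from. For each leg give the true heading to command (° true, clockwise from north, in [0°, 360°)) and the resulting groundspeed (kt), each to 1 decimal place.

Leg 1: desired track 50.8°; wind correction +8.5° → command heading 59.3°, groundspeed 147.8 kt
Leg 2: desired track 294.0°; wind correction -31.3° → command heading 262.7°, groundspeed 74.9 kt
Leg 3: desired track 32.0°; wind correction -1.3° → command heading 30.7°, groundspeed 150.9 kt
Leg 4: desired track 337.6°; wind correction -26.3° → command heading 311.3°, groundspeed 117.1 kt
Leg 5: desired track 301.8°; wind correction -31.9° → command heading 269.9°, groundspeed 81.5 kt
Leg 6: desired track 70.7°; wind correction +18.2° → command heading 88.9°, groundspeed 136.0 kt

Leg 1: heading=59.3°, groundspeed=147.8 kt
Leg 2: heading=262.7°, groundspeed=74.9 kt
Leg 3: heading=30.7°, groundspeed=150.9 kt
Leg 4: heading=311.3°, groundspeed=117.1 kt
Leg 5: heading=269.9°, groundspeed=81.5 kt
Leg 6: heading=88.9°, groundspeed=136.0 kt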